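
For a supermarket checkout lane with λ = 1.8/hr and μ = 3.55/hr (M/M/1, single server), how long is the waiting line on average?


ρ = 1.8/3.55 = 0.5070
Lq = ρ²/(1−ρ) = 0.2571/0.4930 = 0.5215

Final: 0.5215


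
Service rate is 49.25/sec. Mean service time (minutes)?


Mean service time = 1/μ = 1/49.25 second = 0.02030 second
In minutes: 0.02030 × 0.0166667 = 0.0003384 min

Final: 0.0003384 min


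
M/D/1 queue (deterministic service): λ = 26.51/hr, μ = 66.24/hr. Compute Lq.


ρ = 26.51/66.24 = 0.4002
M/D/1: Lq = ρ²/(2(1−ρ)) = 0.1602/(2·0.5998) = 0.13352

Final: 0.13352


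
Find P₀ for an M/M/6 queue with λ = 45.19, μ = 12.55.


a = λ/μ = 45.19/12.55 = 3.6008; ρ = a/c = 0.6001
Σ_{k=0}^{5} a^k/k! (terms k=0..5) = 1.00000 + 3.60080 + 6.48287 + 7.78116 + 7.00460 + 5.04443 = 30.91386
Tail: a^6/(6!(1−ρ)) = 2179.67475/(720·0.3999) = 7.57083
P₀ = 1/(30.91386 + 7.57083) = 1/38.48468 = 0.025984

Final: 0.025984


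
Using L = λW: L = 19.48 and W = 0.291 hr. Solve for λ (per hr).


λ = L/W = 19.48/0.291 = 66.9416 /hr

Final: 66.9416 /hr


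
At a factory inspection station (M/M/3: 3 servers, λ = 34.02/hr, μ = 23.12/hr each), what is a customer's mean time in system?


a = 1.4715; ρ = 0.4905; P₀ = 0.217571
Lq = P₀·a^c·ρ/(c!(1−ρ)²) = 0.21827
Wq = Lq/λ = 0.21827/34.02 = 0.006416 hr
W = Wq + 1/μ = 0.006416 + 0.04325 = 0.04967 hr

Final: 0.04967 hr


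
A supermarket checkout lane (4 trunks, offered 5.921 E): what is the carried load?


B(4,5.921) = 0.464469 (Erlang-B)
Carried load = a(1 − B) = 5.921·(1 − 0.464469) = 5.921·0.535531 = 3.1709 E

Final: 3.1709 Erlangs


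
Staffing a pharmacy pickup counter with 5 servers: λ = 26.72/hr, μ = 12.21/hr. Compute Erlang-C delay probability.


a = λ/μ = 2.1884; ρ = a/5 = 0.4377
P₀ = 0.110756 (from M/M/c formula)
C(c,a) = [a^c/(c!(1−ρ))]·P₀ = [50.18847/(120·0.5623)]·0.110756
= 0.74376·0.110756 = 0.082376

Final: 0.082376


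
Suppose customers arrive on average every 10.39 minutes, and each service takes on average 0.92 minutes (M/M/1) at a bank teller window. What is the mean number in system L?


λ = 60/10.39 = 5.7748 /hr
μ = 60/0.92 = 65.2174 /hr
ρ = λ/μ = 5.7748/65.2174 = 0.08855
L = ρ/(1−ρ) = 0.08855/0.9115 = 0.09715

Final: 0.09715


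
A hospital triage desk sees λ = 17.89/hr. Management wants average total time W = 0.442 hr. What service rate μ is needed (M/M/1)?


W = 1/(μ−λ) ⇒ μ − λ = 1/W = 1/0.442 = 2.2624
μ = λ + 1/W = 17.89 + 2.2624 = 20.1524 per hr

Final: 20.1524 /hr


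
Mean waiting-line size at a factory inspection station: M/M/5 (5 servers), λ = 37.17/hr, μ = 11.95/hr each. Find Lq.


a = λ/μ = 3.1105; ρ = a/5 = 0.6221
P₀ = 0.041179
Lq = P₀·a^c·ρ / (c!·(1−ρ)²) = 0.041179·291.15435·0.6221/(120·0.14281)
= 0.43521

Final: 0.43521


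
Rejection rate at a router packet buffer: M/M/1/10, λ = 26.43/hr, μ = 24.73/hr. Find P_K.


ρ = λ/μ = 26.43/24.73 = 1.0687
P_K = (1−ρ)ρ^K/(1−ρ^(K+1)) = (-0.06874·1.944153)/(1 − 2.077799)
= -0.133646/-1.077799 = 0.123999

Final: 0.123999


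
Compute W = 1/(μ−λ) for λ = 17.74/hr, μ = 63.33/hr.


W = 1/(μ−λ) = 1/(63.33 − 17.74) = 1/45.59 = 0.02193 hr

Final: 0.02193 hr


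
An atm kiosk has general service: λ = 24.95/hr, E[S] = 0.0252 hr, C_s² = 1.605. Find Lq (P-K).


ρ = λ·E[S] = 24.95·0.0252 = 0.6287
Lq = ρ²(1+C_s²)/(2(1−ρ)) = 0.3953·(1+1.605)/(2·0.3713)
= 0.3953·2.6050/0.7425 = 1.38689

Final: 1.38689


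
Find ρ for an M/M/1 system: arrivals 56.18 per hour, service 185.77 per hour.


ρ = λ/μ = 56.18/185.77 = 0.3024

Final: 0.3024


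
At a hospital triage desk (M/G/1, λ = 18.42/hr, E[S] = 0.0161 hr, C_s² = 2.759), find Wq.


ρ = λ·E[S] = 18.42·0.0161 = 0.2966
E[S²] = E[S]²(1+C_s²) = 0.0161²·(1+2.759) = 0.0009744
Wq = λ·E[S²]/(2(1−ρ)) = 18.42·0.0009744/(2·0.7034) = 0.01276 hr

Final: 0.01276 hr


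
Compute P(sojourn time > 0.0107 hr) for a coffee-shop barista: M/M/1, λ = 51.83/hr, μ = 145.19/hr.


W ~ Exponential(μ−λ) for M/M/1.
μ − λ = 145.19 − 51.83 = 93.3600
P(W > t) = e^{−(μ−λ)t} = e^{−0.9990} = 0.368265

Final: 0.368265


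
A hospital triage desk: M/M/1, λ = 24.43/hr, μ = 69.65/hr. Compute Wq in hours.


ρ = 24.43/69.65 = 0.3508
Wq = ρ/(μ−λ) = 0.3508/(69.65 − 24.43) = 0.3508/45.22 = 0.007757 hr

Final: 0.007757 hr


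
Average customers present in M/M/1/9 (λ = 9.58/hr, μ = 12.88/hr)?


ρ = 9.58/12.88 = 0.7438
L = ρ[1 − (K+1)ρ^K + Kρ^(K+1)] / [(1−ρ)(1−ρ^(K+1))]
Numerator: 0.7438·(1 − 10·0.069670 + 9·0.051820) = 0.572477
Denominator: (0.2562)·(0.948180) = 0.242934
L = 0.572477/0.242934 = 2.3565

Final: 2.3565


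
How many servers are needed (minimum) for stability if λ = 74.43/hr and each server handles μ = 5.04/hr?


Stability requires cμ > λ ⇔ c > λ/μ.
λ/μ = 74.43/5.04 = 14.7679
Minimum integer c = ⌊14.7679⌋ + 1 = 15
Check: 15·5.04 = 75.60 > 74.43, while 14·5.04 = 70.56 ≤ 74.43

Final: 15 servers


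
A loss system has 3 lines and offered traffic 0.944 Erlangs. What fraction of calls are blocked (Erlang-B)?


B(c,a) = (a^c/c!) / Σ_{k=0}^{c} a^k/k!
a^3/3! = 0.140205
Σ terms (k=0..3): 1.00000 + 0.94400 + 0.44557 + 0.14021 = 2.529773
B = 0.140205/2.529773 = 0.055422

Final: 0.055422


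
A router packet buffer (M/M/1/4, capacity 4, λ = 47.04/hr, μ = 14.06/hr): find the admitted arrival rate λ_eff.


ρ = 3.3457; P_K = (1−ρ)ρ^4/(1−ρ^5) = 0.702782
λ_eff = λ(1 − P_K) = 47.04·(1 − 0.702782) = 47.04·0.297218 = 13.9811 /hr

Final: 13.9811 /hr


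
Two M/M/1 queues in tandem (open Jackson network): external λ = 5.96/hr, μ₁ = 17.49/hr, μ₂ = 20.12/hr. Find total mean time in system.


Each node sees arrival rate λ = 5.96/hr (tandem ⇒ throughput preserved).
W₁ = 1/(μ₁−λ) = 1/(17.49−5.96) = 0.08673 hr
W₂ = 1/(μ₂−λ) = 1/(20.12−5.96) = 0.07062 hr
W_total = W₁ + W₂ = 0.08673 + 0.07062 = 0.15735 hr

Final: 0.15735 hr


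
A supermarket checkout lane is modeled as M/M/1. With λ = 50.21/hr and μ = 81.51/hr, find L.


ρ = λ/μ = 50.21/81.51 = 0.6160
L = ρ/(1−ρ) = 0.6160/(1 − 0.6160) = 0.6160/0.3840 = 1.6042

Final: 1.6042


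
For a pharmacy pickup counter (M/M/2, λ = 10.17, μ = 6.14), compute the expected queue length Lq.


a = λ/μ = 1.6564; ρ = a/2 = 0.8282
P₀ = 0.093987
Lq = P₀·a^c·ρ / (c!·(1−ρ)²) = 0.093987·2.74350·0.8282/(2·0.02952)
= 3.61656

Final: 3.61656


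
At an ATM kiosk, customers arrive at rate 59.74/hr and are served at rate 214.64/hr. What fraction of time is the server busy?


ρ = λ/μ = 59.74/214.64 = 0.2783

Final: 0.2783


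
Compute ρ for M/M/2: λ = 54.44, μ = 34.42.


ρ = λ/(cμ) = 54.44/(2·34.42) = 54.44/68.84 = 0.7908

Final: 0.7908


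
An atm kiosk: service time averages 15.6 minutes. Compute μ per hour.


μ = 1/(service time) in consistent units.
1 hour = 60 min, so μ = 60/15.6 = 3.8462 per hour

Final: 3.8462 /hr


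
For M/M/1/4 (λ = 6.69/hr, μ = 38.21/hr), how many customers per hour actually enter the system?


ρ = 0.1751; P_K = (1−ρ)ρ^4/(1−ρ^5) = 0.0007753
λ_eff = λ(1 − P_K) = 6.69·(1 − 0.0007753) = 6.69·0.999225 = 6.6848 /hr

Final: 6.6848 /hr


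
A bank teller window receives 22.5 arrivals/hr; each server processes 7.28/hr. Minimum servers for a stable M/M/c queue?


Stability requires cμ > λ ⇔ c > λ/μ.
λ/μ = 22.5/7.28 = 3.0907
Minimum integer c = ⌊3.0907⌋ + 1 = 4
Check: 4·7.28 = 29.12 > 22.5, while 3·7.28 = 21.84 ≤ 22.5

Final: 4 servers


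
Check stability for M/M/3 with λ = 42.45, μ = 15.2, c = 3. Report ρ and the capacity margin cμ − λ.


Total capacity cμ = 3·15.2 = 45.60/hr
ρ = λ/(cμ) = 42.45/45.60 = 0.9309
Stable ⇔ ρ < 1: YES
Spare capacity = cμ − λ = 45.60 − 42.45 = 3.15/hr

Final: ρ = 0.9309; stable; margin = 3.15/hr


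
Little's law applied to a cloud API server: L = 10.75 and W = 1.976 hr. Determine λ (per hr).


λ = L/W = 10.75/1.976 = 5.4403 /hr

Final: 5.4403 /hr


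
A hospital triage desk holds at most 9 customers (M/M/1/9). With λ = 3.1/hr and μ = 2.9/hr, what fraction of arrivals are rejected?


ρ = λ/μ = 3.1/2.9 = 1.0690
P_K = (1−ρ)ρ^K/(1−ρ^(K+1)) = (-0.06897·1.822524)/(1 − 1.948215)
= -0.125691/-0.948215 = 0.132556

Final: 0.132556


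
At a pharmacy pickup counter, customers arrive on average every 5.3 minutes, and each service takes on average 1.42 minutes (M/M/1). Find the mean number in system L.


λ = 60/5.3 = 11.3208 /hr
μ = 60/1.42 = 42.2535 /hr
ρ = λ/μ = 11.3208/42.2535 = 0.2679
L = ρ/(1−ρ) = 0.2679/0.7321 = 0.3660

Final: 0.3660


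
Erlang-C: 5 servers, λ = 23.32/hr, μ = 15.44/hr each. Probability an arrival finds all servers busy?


a = λ/μ = 1.5104; ρ = a/5 = 0.3021
P₀ = 0.220465 (from M/M/c formula)
C(c,a) = [a^c/(c!(1−ρ))]·P₀ = [7.85971/(120·0.6979)]·0.220465
= 0.09385·0.220465 = 0.020690

Final: 0.020690


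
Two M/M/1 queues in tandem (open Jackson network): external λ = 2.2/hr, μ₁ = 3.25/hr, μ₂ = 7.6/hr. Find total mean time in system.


Each node sees arrival rate λ = 2.2/hr (tandem ⇒ throughput preserved).
W₁ = 1/(μ₁−λ) = 1/(3.25−2.2) = 0.95238 hr
W₂ = 1/(μ₂−λ) = 1/(7.6−2.2) = 0.18519 hr
W_total = W₁ + W₂ = 0.95238 + 0.18519 = 1.13757 hr

Final: 1.13757 hr


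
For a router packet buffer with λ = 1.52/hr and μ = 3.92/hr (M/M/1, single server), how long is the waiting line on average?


ρ = 1.52/3.92 = 0.3878
Lq = ρ²/(1−ρ) = 0.1504/0.6122 = 0.2456

Final: 0.2456


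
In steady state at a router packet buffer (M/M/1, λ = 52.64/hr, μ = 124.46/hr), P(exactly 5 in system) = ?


ρ = 52.64/124.46 = 0.4229
P_n = (1−ρ)·ρ^n = (1 − 0.4229)·0.4229^5 = 0.5771·0.013534 = 0.007810

Final: 0.007810


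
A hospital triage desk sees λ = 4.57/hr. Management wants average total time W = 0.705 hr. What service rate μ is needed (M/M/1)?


W = 1/(μ−λ) ⇒ μ − λ = 1/W = 1/0.705 = 1.4184
μ = λ + 1/W = 4.57 + 1.4184 = 5.9884 per hr

Final: 5.9884 /hr


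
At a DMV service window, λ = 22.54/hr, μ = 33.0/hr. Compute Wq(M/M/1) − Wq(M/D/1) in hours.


ρ = 22.54/33.0 = 0.6830
Wq(M/M/1) = ρ/(μ−λ) = 0.6830/10.46 = 0.06530 hr
Wq(M/D/1) = ρ/(2(μ−λ)) = 0.03265 hr
Savings = 0.06530 − 0.03265 = 0.03265 hr

Final: 0.03265 hr


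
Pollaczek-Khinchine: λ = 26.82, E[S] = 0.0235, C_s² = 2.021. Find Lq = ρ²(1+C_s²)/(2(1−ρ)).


ρ = λ·E[S] = 26.82·0.0235 = 0.6303
Lq = ρ²(1+C_s²)/(2(1−ρ)) = 0.3972·(1+2.021)/(2·0.3697)
= 0.3972·3.0210/0.7395 = 1.62289

Final: 1.62289


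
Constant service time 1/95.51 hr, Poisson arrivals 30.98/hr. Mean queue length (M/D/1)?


ρ = 30.98/95.51 = 0.3244
M/D/1: Lq = ρ²/(2(1−ρ)) = 0.1052/(2·0.6756) = 0.07786

Final: 0.07786


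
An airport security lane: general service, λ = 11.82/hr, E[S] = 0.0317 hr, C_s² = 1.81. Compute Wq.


ρ = λ·E[S] = 11.82·0.0317 = 0.3747
E[S²] = E[S]²(1+C_s²) = 0.0317²·(1+1.81) = 0.002824
Wq = λ·E[S²]/(2(1−ρ)) = 11.82·0.002824/(2·0.6253) = 0.02669 hr

Final: 0.02669 hr


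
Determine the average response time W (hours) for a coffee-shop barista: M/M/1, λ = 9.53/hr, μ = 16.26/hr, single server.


W = 1/(μ−λ) = 1/(16.26 − 9.53) = 1/6.73 = 0.1486 hr

Final: 0.1486 hr


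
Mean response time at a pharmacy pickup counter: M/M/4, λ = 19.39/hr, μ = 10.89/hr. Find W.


a = 1.7805; ρ = 0.4451; P₀ = 0.164983
Lq = P₀·a^c·ρ/(c!(1−ρ)²) = 0.09989
Wq = Lq/λ = 0.09989/19.39 = 0.005152 hr
W = Wq + 1/μ = 0.005152 + 0.09183 = 0.09698 hr

Final: 0.09698 hr


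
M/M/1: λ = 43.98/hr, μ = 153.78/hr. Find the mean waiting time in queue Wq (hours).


ρ = 43.98/153.78 = 0.2860
Wq = ρ/(μ−λ) = 0.2860/(153.78 − 43.98) = 0.2860/109.80 = 0.002605 hr

Final: 0.002605 hr


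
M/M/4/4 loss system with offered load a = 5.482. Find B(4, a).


B(c,a) = (a^c/c!) / Σ_{k=0}^{c} a^k/k!
a^4/4! = 37.630924
Σ terms (k=0..4): 1.00000 + 5.48200 + 15.02616 + 27.45781 + 37.63092 = 86.596893
B = 37.630924/86.596893 = 0.434553

Final: 0.434553


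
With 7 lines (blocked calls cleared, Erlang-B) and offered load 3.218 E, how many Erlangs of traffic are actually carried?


B(7,3.218) = 0.028887 (Erlang-B)
Carried load = a(1 − B) = 3.218·(1 − 0.028887) = 3.218·0.971113 = 3.1250 E

Final: 3.1250 Erlangs


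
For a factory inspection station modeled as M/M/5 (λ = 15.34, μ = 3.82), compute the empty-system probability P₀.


a = λ/μ = 15.34/3.82 = 4.0157; ρ = a/c = 0.8031
Σ_{k=0}^{4} a^k/k! (terms k=0..4) = 1.00000 + 4.01571 + 8.06295 + 10.79282 + 10.83520 = 34.70667
Tail: a^5/(5!(1−ρ)) = 1044.26322/(120·0.1969) = 44.20529
P₀ = 1/(34.70667 + 44.20529) = 1/78.91196 = 0.012672

Final: 0.012672


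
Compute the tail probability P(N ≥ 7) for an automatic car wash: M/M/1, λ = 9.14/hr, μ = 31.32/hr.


ρ = 9.14/31.32 = 0.2918
P(N ≥ n) = ρ^n = 0.2918^7 = 0.0001802

Final: 0.0001802


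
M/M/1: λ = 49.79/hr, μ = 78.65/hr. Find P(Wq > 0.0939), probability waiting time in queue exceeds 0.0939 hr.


ρ = 49.79/78.65 = 0.6331
P(Wq > t) = ρ·e^{−(μ−λ)t} = 0.6331·e^{−2.7100}
= 0.6331·0.066540 = 0.042124

Final: 0.042124


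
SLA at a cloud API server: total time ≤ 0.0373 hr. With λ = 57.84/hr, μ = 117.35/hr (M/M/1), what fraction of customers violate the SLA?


W ~ Exponential(μ−λ) for M/M/1.
μ − λ = 117.35 − 57.84 = 59.5100
P(W > t) = e^{−(μ−λ)t} = e^{−2.2197} = 0.108639

Final: 0.108639


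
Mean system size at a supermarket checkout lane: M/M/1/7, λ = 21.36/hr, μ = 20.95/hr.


ρ = 21.36/20.95 = 1.0196
L = ρ[1 − (K+1)ρ^K + Kρ^(K+1)] / [(1−ρ)(1−ρ^(K+1))]
Numerator: 1.0196·(1 − 8·1.145303 + 7·1.167717) = 0.011822
Denominator: (-0.01957)·(-0.167717) = 0.003282
L = 0.011822/0.003282 = 3.6017

Final: 3.6017


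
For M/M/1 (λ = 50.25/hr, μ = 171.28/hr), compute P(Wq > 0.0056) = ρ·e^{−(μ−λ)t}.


ρ = 50.25/171.28 = 0.2934
P(Wq > t) = ρ·e^{−(μ−λ)t} = 0.2934·e^{−0.6778}
= 0.2934·0.507749 = 0.148963

Final: 0.148963


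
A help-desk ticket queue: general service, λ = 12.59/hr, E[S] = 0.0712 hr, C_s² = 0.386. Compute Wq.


ρ = λ·E[S] = 12.59·0.0712 = 0.8964
E[S²] = E[S]²(1+C_s²) = 0.0712²·(1+0.386) = 0.007026
Wq = λ·E[S²]/(2(1−ρ)) = 12.59·0.007026/(2·0.1036) = 0.42697 hr

Final: 0.42697 hr


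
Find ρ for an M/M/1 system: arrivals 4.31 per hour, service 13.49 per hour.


ρ = λ/μ = 4.31/13.49 = 0.3195

Final: 0.3195


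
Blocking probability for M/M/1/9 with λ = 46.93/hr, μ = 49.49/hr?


ρ = λ/μ = 46.93/49.49 = 0.9483
P_K = (1−ρ)ρ^K/(1−ρ^(K+1)) = (0.05173·0.620009)/(1 − 0.587937)
= 0.032072/0.412063 = 0.077832

Final: 0.077832


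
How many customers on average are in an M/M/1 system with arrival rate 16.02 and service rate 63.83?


ρ = λ/μ = 16.02/63.83 = 0.2510
L = ρ/(1−ρ) = 0.2510/(1 − 0.2510) = 0.2510/0.7490 = 0.3351

Final: 0.3351


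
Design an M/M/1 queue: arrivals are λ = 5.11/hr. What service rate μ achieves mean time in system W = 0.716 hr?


W = 1/(μ−λ) ⇒ μ − λ = 1/W = 1/0.716 = 1.3966
μ = λ + 1/W = 5.11 + 1.3966 = 6.5066 per hr

Final: 6.5066 /hr


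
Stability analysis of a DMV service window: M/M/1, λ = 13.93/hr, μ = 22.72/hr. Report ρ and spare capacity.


Total capacity cμ = 1·22.72 = 22.72/hr
ρ = λ/(cμ) = 13.93/22.72 = 0.6131
Stable ⇔ ρ < 1: YES
Spare capacity = cμ − λ = 22.72 − 13.93 = 8.79/hr

Final: ρ = 0.6131; stable; margin = 8.79/hr


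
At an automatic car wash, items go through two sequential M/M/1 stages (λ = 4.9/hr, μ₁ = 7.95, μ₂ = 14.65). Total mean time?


Each node sees arrival rate λ = 4.9/hr (tandem ⇒ throughput preserved).
W₁ = 1/(μ₁−λ) = 1/(7.95−4.9) = 0.32787 hr
W₂ = 1/(μ₂−λ) = 1/(14.65−4.9) = 0.10256 hr
W_total = W₁ + W₂ = 0.32787 + 0.10256 = 0.43043 hr

Final: 0.43043 hr


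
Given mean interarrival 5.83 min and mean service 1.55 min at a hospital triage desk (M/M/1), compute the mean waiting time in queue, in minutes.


λ = 60/5.83 = 10.2916 /hr
μ = 60/1.55 = 38.7097 /hr
ρ = λ/μ = 10.2916/38.7097 = 0.2659
Wq = ρ/(μ−λ) = 0.2659/(38.7097−10.2916) = 0.009356 hr
In minutes: 0.009356·60 = 0.5613 min

Final: 0.5613 min


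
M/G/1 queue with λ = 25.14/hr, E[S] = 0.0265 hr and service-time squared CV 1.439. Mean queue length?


ρ = λ·E[S] = 25.14·0.0265 = 0.6662
Lq = ρ²(1+C_s²)/(2(1−ρ)) = 0.4438·(1+1.439)/(2·0.3338)
= 0.4438·2.4390/0.6676 = 1.62155

Final: 1.62155


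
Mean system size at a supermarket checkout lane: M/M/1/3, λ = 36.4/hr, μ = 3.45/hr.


ρ = 36.4/3.45 = 10.5507
L = ρ[1 − (K+1)ρ^K + Kρ^(K+1)] / [(1−ρ)(1−ρ^(K+1))]
Numerator: 10.5507·(1 − 4·1174.483354 + 3·12391.650455) = 342666.624179
Denominator: (-9.5507)·(-12390.650455) = 118339.690579
L = 342666.624179/118339.690579 = 2.8956

Final: 2.8956


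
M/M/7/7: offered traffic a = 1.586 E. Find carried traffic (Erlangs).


B(7,1.586) = 0.001026 (Erlang-B)
Carried load = a(1 − B) = 1.586·(1 − 0.001026) = 1.586·0.998974 = 1.5844 E

Final: 1.5844 Erlangs


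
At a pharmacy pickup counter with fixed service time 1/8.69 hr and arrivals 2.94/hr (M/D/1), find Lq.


ρ = 2.94/8.69 = 0.3383
M/D/1: Lq = ρ²/(2(1−ρ)) = 0.1145/(2·0.6617) = 0.08649

Final: 0.08649


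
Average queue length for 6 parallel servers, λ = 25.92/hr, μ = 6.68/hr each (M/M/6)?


a = λ/μ = 3.8802; ρ = a/6 = 0.6467
P₀ = 0.019106
Lq = P₀·a^c·ρ / (c!·(1−ρ)²) = 0.019106·3413.11725·0.6467/(720·0.12482)
= 0.46928

Final: 0.46928


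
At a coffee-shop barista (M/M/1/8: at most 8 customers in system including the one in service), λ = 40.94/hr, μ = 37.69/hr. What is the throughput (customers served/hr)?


ρ = 1.0862; P_K = (1−ρ)ρ^8/(1−ρ^9) = 0.151212
λ_eff = λ(1 − P_K) = 40.94·(1 − 0.151212) = 40.94·0.848788 = 34.7494 /hr

Final: 34.7494 /hr


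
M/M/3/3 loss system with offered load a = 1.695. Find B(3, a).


B(c,a) = (a^c/c!) / Σ_{k=0}^{c} a^k/k!
a^3/3! = 0.811630
Σ terms (k=0..3): 1.00000 + 1.69500 + 1.43651 + 0.81163 = 4.943142
B = 0.811630/4.943142 = 0.164193

Final: 0.164193


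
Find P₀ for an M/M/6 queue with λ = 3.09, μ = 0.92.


a = λ/μ = 3.09/0.92 = 3.3587; ρ = a/c = 0.5598
Σ_{k=0}^{5} a^k/k! (terms k=0..5) = 1.00000 + 3.35870 + 5.64042 + 6.31482 + 5.30239 + 3.56182 = 25.17814
Tail: a^6/(6!(1−ρ)) = 1435.56847/(720·0.4402) = 4.52923
P₀ = 1/(25.17814 + 4.52923) = 1/29.70737 = 0.033662

Final: 0.033662


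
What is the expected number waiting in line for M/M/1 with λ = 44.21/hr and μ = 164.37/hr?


ρ = 44.21/164.37 = 0.2690
Lq = ρ²/(1−ρ) = 0.07234/0.7310 = 0.09896

Final: 0.09896


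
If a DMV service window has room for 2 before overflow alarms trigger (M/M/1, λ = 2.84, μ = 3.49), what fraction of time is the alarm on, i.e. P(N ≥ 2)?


ρ = 2.84/3.49 = 0.8138
P(N ≥ n) = ρ^n = 0.8138^2 = 0.662195

Final: 0.662195


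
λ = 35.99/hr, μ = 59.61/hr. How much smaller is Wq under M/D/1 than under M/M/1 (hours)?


ρ = 35.99/59.61 = 0.6038
Wq(M/M/1) = ρ/(μ−λ) = 0.6038/23.62 = 0.02556 hr
Wq(M/D/1) = ρ/(2(μ−λ)) = 0.01278 hr
Savings = 0.02556 − 0.01278 = 0.01278 hr

Final: 0.01278 hr


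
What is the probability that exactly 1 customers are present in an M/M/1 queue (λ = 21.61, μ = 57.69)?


ρ = 21.61/57.69 = 0.3746
P_n = (1−ρ)·ρ^n = (1 − 0.3746)·0.3746^1 = 0.6254·0.374588 = 0.234272

Final: 0.234272


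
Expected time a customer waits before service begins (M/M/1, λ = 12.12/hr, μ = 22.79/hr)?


ρ = 12.12/22.79 = 0.5318
Wq = ρ/(μ−λ) = 0.5318/(22.79 − 12.12) = 0.5318/10.67 = 0.04984 hr

Final: 0.04984 hr


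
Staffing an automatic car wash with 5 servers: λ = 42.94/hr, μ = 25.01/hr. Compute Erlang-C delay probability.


a = λ/μ = 1.7169; ρ = a/5 = 0.3434
P₀ = 0.179028 (from M/M/c formula)
C(c,a) = [a^c/(c!(1−ρ))]·P₀ = [14.91907/(120·0.6566)]·0.179028
= 0.18934·0.179028 = 0.033898

Final: 0.033898


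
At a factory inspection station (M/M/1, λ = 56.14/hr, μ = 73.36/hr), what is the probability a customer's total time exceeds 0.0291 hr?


W ~ Exponential(μ−λ) for M/M/1.
μ − λ = 73.36 − 56.14 = 17.2200
P(W > t) = e^{−(μ−λ)t} = e^{−0.5011} = 0.605863

Final: 0.605863


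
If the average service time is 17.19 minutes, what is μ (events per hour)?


μ = 1/(service time) in consistent units.
1 hour = 60 min, so μ = 60/17.19 = 3.4904 per hour

Final: 3.4904 /hr


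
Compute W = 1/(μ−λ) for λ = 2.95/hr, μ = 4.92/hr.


W = 1/(μ−λ) = 1/(4.92 − 2.95) = 1/1.97 = 0.5076 hr

Final: 0.5076 hr


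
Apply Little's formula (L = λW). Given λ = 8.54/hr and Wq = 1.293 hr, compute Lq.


Lq = λWq = 8.54·1.293 = 11.0422

Final: 11.0422


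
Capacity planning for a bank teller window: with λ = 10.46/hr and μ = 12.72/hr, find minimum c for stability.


Stability requires cμ > λ ⇔ c > λ/μ.
λ/μ = 10.46/12.72 = 0.8223
Minimum integer c = ⌊0.8223⌋ + 1 = 1
Check: 1·12.72 = 12.72 > 10.46, while 0·12.72 = 0.00 ≤ 10.46

Final: 1 servers


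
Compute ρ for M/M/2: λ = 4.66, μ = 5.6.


ρ = λ/(cμ) = 4.66/(2·5.6) = 4.66/11.20 = 0.4161

Final: 0.4161


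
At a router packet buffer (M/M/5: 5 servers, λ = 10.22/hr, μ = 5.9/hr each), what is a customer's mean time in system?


a = 1.7322; ρ = 0.3464; P₀ = 0.176283
Lq = P₀·a^c·ρ/(c!(1−ρ)²) = 0.01858
Wq = Lq/λ = 0.01858/10.22 = 0.001818 hr
W = Wq + 1/μ = 0.001818 + 0.16949 = 0.17131 hr

Final: 0.17131 hr


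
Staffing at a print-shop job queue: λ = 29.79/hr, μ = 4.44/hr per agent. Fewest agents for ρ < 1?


Stability requires cμ > λ ⇔ c > λ/μ.
λ/μ = 29.79/4.44 = 6.7095
Minimum integer c = ⌊6.7095⌋ + 1 = 7
Check: 7·4.44 = 31.08 > 29.79, while 6·4.44 = 26.64 ≤ 29.79

Final: 7 servers


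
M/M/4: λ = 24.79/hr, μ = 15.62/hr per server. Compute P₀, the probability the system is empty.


a = λ/μ = 24.79/15.62 = 1.5871; ρ = a/c = 0.3968
Σ_{k=0}^{3} a^k/k! (terms k=0..3) = 1.00000 + 1.58707 + 1.25939 + 0.66625 = 4.51271
Tail: a^4/(4!(1−ρ)) = 6.34427/(24·0.6032) = 0.43821
P₀ = 1/(4.51271 + 0.43821) = 1/4.95092 = 0.201983

Final: 0.201983


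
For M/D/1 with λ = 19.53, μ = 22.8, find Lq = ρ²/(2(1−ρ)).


ρ = 19.53/22.8 = 0.8566
M/D/1: Lq = ρ²/(2(1−ρ)) = 0.7337/(2·0.1434) = 2.55795

Final: 2.55795


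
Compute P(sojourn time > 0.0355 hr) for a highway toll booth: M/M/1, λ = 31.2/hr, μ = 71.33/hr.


W ~ Exponential(μ−λ) for M/M/1.
μ − λ = 71.33 − 31.2 = 40.1300
P(W > t) = e^{−(μ−λ)t} = e^{−1.4246} = 0.240601

Final: 0.240601


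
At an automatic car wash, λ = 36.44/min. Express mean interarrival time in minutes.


Mean interarrival time = 1/λ = 1/36.44 minute = 0.02744 minute
In minutes: 0.02744 × 1 = 0.02744 min

Final: 0.02744 min


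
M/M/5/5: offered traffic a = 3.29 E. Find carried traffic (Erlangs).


B(5,3.29) = 0.135357 (Erlang-B)
Carried load = a(1 − B) = 3.29·(1 − 0.135357) = 3.29·0.864643 = 2.8447 E

Final: 2.8447 Erlangs


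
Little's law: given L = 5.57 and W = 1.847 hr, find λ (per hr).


λ = L/W = 5.57/1.847 = 3.0157 /hr

Final: 3.0157 /hr


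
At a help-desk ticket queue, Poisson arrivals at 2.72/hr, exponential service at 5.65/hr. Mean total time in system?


W = 1/(μ−λ) = 1/(5.65 − 2.72) = 1/2.93 = 0.3413 hr

Final: 0.3413 hr


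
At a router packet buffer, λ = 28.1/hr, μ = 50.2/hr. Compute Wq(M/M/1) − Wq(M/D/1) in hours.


ρ = 28.1/50.2 = 0.5598
Wq(M/M/1) = ρ/(μ−λ) = 0.5598/22.10 = 0.02533 hr
Wq(M/D/1) = ρ/(2(μ−λ)) = 0.01266 hr
Savings = 0.02533 − 0.01266 = 0.01266 hr

Final: 0.01266 hr


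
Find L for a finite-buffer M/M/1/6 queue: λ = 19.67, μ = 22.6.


ρ = 19.67/22.6 = 0.8704
L = ρ[1 − (K+1)ρ^K + Kρ^(K+1)] / [(1−ρ)(1−ρ^(K+1))]
Numerator: 0.8704·(1 − 7·0.434686 + 6·0.378331) = 0.197729
Denominator: (0.1296)·(0.621669) = 0.080597
L = 0.197729/0.080597 = 2.4533

Final: 2.4533


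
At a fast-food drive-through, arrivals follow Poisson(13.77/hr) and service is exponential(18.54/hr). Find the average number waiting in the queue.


ρ = 13.77/18.54 = 0.7427
Lq = ρ²/(1−ρ) = 0.5516/0.2573 = 2.1441

Final: 2.1441


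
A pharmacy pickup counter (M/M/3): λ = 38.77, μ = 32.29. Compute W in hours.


a = 1.2007; ρ = 0.4002; P₀ = 0.293902
Lq = P₀·a^c·ρ/(c!(1−ρ)²) = 0.09433
Wq = Lq/λ = 0.09433/38.77 = 0.002433 hr
W = Wq + 1/μ = 0.002433 + 0.03097 = 0.03340 hr

Final: 0.03340 hr


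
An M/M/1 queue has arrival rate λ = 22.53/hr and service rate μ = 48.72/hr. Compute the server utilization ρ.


ρ = λ/μ = 22.53/48.72 = 0.4624

Final: 0.4624


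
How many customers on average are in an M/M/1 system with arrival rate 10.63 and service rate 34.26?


ρ = λ/μ = 10.63/34.26 = 0.3103
L = ρ/(1−ρ) = 0.3103/(1 − 0.3103) = 0.3103/0.6897 = 0.4499

Final: 0.4499


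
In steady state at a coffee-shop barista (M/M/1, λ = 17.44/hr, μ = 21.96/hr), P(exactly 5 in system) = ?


ρ = 17.44/21.96 = 0.7942
P_n = (1−ρ)·ρ^n = (1 − 0.7942)·0.7942^5 = 0.2058·0.315915 = 0.065024

Final: 0.065024


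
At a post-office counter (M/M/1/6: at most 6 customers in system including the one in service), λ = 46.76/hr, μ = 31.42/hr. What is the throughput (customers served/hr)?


ρ = 1.4882; P_K = (1−ρ)ρ^6/(1−ρ^7) = 0.349685
λ_eff = λ(1 − P_K) = 46.76·(1 − 0.349685) = 46.76·0.650315 = 30.4087 /hr

Final: 30.4087 /hr


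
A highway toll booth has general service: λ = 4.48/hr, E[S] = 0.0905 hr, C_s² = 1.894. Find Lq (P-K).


ρ = λ·E[S] = 4.48·0.0905 = 0.4054
Lq = ρ²(1+C_s²)/(2(1−ρ)) = 0.1644·(1+1.894)/(2·0.5946)
= 0.1644·2.8940/1.1891 = 0.40006

Final: 0.40006


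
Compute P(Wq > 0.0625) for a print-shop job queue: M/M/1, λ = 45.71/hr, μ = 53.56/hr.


ρ = 45.71/53.56 = 0.8534
P(Wq > t) = ρ·e^{−(μ−λ)t} = 0.8534·e^{−0.4906}
= 0.8534·0.612244 = 0.522510

Final: 0.522510


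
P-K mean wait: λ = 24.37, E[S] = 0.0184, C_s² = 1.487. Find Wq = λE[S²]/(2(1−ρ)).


ρ = λ·E[S] = 24.37·0.0184 = 0.4484
E[S²] = E[S]²(1+C_s²) = 0.0184²·(1+1.487) = 0.0008420
Wq = λ·E[S²]/(2(1−ρ)) = 24.37·0.0008420/(2·0.5516) = 0.01860 hr

Final: 0.01860 hr


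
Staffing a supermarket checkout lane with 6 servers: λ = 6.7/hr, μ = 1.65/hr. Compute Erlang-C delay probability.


a = λ/μ = 4.0606; ρ = a/6 = 0.6768
P₀ = 0.015563 (from M/M/c formula)
C(c,a) = [a^c/(c!(1−ρ))]·P₀ = [4482.75652/(720·0.3232)]·0.015563
= 19.26184·0.015563 = 0.299780

Final: 0.299780


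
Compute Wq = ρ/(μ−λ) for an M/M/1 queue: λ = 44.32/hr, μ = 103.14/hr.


ρ = 44.32/103.14 = 0.4297
Wq = ρ/(μ−λ) = 0.4297/(103.14 − 44.32) = 0.4297/58.82 = 0.007305 hr

Final: 0.007305 hr


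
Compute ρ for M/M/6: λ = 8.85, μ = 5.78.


ρ = λ/(cμ) = 8.85/(6·5.78) = 8.85/34.68 = 0.2552

Final: 0.2552


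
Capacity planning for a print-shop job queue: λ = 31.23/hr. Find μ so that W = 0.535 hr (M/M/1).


W = 1/(μ−λ) ⇒ μ − λ = 1/W = 1/0.535 = 1.8692
μ = λ + 1/W = 31.23 + 1.8692 = 33.0992 per hr

Final: 33.0992 /hr


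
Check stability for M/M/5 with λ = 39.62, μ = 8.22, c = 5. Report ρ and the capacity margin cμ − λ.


Total capacity cμ = 5·8.22 = 41.10/hr
ρ = λ/(cμ) = 39.62/41.10 = 0.9640
Stable ⇔ ρ < 1: YES
Spare capacity = cμ − λ = 41.10 − 39.62 = 1.48/hr

Final: ρ = 0.9640; stable; margin = 1.48/hr


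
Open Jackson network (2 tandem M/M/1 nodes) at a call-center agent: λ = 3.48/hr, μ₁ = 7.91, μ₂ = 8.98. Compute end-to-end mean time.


Each node sees arrival rate λ = 3.48/hr (tandem ⇒ throughput preserved).
W₁ = 1/(μ₁−λ) = 1/(7.91−3.48) = 0.22573 hr
W₂ = 1/(μ₂−λ) = 1/(8.98−3.48) = 0.18182 hr
W_total = W₁ + W₂ = 0.22573 + 0.18182 = 0.40755 hr

Final: 0.40755 hr


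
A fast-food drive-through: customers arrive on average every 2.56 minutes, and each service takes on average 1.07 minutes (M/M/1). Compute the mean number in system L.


λ = 60/2.56 = 23.4375 /hr
μ = 60/1.07 = 56.0748 /hr
ρ = λ/μ = 23.4375/56.0748 = 0.4180
L = ρ/(1−ρ) = 0.4180/0.5820 = 0.7181

Final: 0.7181


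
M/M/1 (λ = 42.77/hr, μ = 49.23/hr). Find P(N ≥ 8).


ρ = 42.77/49.23 = 0.8688
P(N ≥ n) = ρ^n = 0.8688^8 = 0.324545

Final: 0.324545


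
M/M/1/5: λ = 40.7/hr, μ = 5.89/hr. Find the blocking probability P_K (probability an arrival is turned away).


ρ = λ/μ = 40.7/5.89 = 6.9100
P_K = (1−ρ)ρ^K/(1−ρ^(K+1)) = (-5.9100·15754.171620)/(1 − 108861.593365)
= -93107.421746/-108860.593365 = 0.855290

Final: 0.855290


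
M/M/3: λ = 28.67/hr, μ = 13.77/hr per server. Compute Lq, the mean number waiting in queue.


a = λ/μ = 2.0821; ρ = a/3 = 0.6940
P₀ = 0.098369
Lq = P₀·a^c·ρ / (c!·(1−ρ)²) = 0.098369·9.02571·0.6940/(6·0.09362)
= 1.09692

Final: 1.09692


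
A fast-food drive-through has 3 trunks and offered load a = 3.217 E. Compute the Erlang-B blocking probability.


B(c,a) = (a^c/c!) / Σ_{k=0}^{c} a^k/k!
a^3/3! = 5.548837
Σ terms (k=0..3): 1.00000 + 3.21700 + 5.17454 + 5.54884 = 14.940381
B = 5.548837/14.940381 = 0.371399

Final: 0.371399


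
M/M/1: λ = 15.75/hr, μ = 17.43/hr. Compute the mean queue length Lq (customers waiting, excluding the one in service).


ρ = 15.75/17.43 = 0.9036
Lq = ρ²/(1−ρ) = 0.8165/0.09639 = 8.4714

Final: 8.4714


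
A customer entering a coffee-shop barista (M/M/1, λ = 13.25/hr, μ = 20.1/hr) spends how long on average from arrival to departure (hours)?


W = 1/(μ−λ) = 1/(20.1 − 13.25) = 1/6.85 = 0.1460 hr

Final: 0.1460 hr


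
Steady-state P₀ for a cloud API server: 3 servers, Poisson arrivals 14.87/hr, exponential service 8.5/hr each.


a = λ/μ = 14.87/8.5 = 1.7494; ρ = a/c = 0.5831
Σ_{k=0}^{2} a^k/k! (terms k=0..2) = 1.00000 + 1.74941 + 1.53022 = 4.27963
Tail: a^3/(3!(1−ρ)) = 5.35397/(6·0.4169) = 2.14058
P₀ = 1/(4.27963 + 2.14058) = 1/6.42021 = 0.155758

Final: 0.155758


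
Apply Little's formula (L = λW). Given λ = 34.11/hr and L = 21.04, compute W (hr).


W = L/λ = 21.04/34.11 = 0.6168 hr

Final: 0.6168 hr


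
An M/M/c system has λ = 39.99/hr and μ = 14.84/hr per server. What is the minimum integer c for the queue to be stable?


Stability requires cμ > λ ⇔ c > λ/μ.
λ/μ = 39.99/14.84 = 2.6947
Minimum integer c = ⌊2.6947⌋ + 1 = 3
Check: 3·14.84 = 44.52 > 39.99, while 2·14.84 = 29.68 ≤ 39.99

Final: 3 servers


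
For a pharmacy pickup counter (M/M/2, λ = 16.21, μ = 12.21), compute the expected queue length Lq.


a = λ/μ = 1.3276; ρ = a/2 = 0.6638
P₀ = 0.202067
Lq = P₀·a^c·ρ / (c!·(1−ρ)²) = 0.202067·1.76252·0.6638/(2·0.11303)
= 1.04579

Final: 1.04579


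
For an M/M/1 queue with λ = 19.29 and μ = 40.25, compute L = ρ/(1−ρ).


ρ = λ/μ = 19.29/40.25 = 0.4793
L = ρ/(1−ρ) = 0.4793/(1 − 0.4793) = 0.4793/0.5207 = 0.9203

Final: 0.9203


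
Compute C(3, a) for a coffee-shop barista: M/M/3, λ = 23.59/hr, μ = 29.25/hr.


a = λ/μ = 0.8065; ρ = a/3 = 0.2688
P₀ = 0.444190 (from M/M/c formula)
C(c,a) = [a^c/(c!(1−ρ))]·P₀ = [0.52457/(6·0.7312)]·0.444190
= 0.11957·0.444190 = 0.053114

Final: 0.053114


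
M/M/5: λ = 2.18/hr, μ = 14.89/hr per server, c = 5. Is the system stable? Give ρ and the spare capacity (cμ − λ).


Total capacity cμ = 5·14.89 = 74.45/hr
ρ = λ/(cμ) = 2.18/74.45 = 0.02928
Stable ⇔ ρ < 1: YES
Spare capacity = cμ − λ = 74.45 − 2.18 = 72.27/hr

Final: ρ = 0.02928; stable; margin = 72.27/hr


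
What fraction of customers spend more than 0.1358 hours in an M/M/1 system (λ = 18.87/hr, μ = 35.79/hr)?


W ~ Exponential(μ−λ) for M/M/1.
μ − λ = 35.79 − 18.87 = 16.9200
P(W > t) = e^{−(μ−λ)t} = e^{−2.2977} = 0.100486

Final: 0.100486


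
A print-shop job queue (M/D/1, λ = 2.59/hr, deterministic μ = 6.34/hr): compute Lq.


ρ = 2.59/6.34 = 0.4085
M/D/1: Lq = ρ²/(2(1−ρ)) = 0.1669/(2·0.5915) = 0.14107

Final: 0.14107


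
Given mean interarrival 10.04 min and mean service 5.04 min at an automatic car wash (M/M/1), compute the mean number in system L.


λ = 60/10.04 = 5.9761 /hr
μ = 60/5.04 = 11.9048 /hr
ρ = λ/μ = 5.9761/11.9048 = 0.5020
L = ρ/(1−ρ) = 0.5020/0.4980 = 1.0080

Final: 1.0080


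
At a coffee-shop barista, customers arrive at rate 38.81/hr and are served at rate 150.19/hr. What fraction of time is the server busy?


ρ = λ/μ = 38.81/150.19 = 0.2584

Final: 0.2584


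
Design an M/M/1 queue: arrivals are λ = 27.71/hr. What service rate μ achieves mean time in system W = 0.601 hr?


W = 1/(μ−λ) ⇒ μ − λ = 1/W = 1/0.601 = 1.6639
μ = λ + 1/W = 27.71 + 1.6639 = 29.3739 per hr

Final: 29.3739 /hr


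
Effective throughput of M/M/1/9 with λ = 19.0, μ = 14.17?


ρ = 1.3409; P_K = (1−ρ)ρ^9/(1−ρ^10) = 0.268503
λ_eff = λ(1 − P_K) = 19.0·(1 − 0.268503) = 19.0·0.731497 = 13.8984 /hr

Final: 13.8984 /hr


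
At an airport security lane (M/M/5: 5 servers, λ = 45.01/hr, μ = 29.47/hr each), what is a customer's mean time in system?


a = 1.5273; ρ = 0.3055; P₀ = 0.216736
Lq = P₀·a^c·ρ/(c!(1−ρ)²) = 0.009505
Wq = Lq/λ = 0.009505/45.01 = 0.0002112 hr
W = Wq + 1/μ = 0.0002112 + 0.03393 = 0.03414 hr

Final: 0.03414 hr


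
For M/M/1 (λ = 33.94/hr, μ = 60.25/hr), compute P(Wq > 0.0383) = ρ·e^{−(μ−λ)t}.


ρ = 33.94/60.25 = 0.5633
P(Wq > t) = ρ·e^{−(μ−λ)t} = 0.5633·e^{−1.0077}
= 0.5633·0.365068 = 0.205650

Final: 0.205650


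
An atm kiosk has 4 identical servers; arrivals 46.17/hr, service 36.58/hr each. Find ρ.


ρ = λ/(cμ) = 46.17/(4·36.58) = 46.17/146.32 = 0.3155

Final: 0.3155


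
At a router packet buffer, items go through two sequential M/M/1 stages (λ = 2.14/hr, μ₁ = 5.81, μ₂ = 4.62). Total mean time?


Each node sees arrival rate λ = 2.14/hr (tandem ⇒ throughput preserved).
W₁ = 1/(μ₁−λ) = 1/(5.81−2.14) = 0.27248 hr
W₂ = 1/(μ₂−λ) = 1/(4.62−2.14) = 0.40323 hr
W_total = W₁ + W₂ = 0.27248 + 0.40323 = 0.67571 hr

Final: 0.67571 hr


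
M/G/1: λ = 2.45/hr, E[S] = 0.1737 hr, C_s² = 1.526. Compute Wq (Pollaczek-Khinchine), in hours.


ρ = λ·E[S] = 2.45·0.1737 = 0.4256
E[S²] = E[S]²(1+C_s²) = 0.1737²·(1+1.526) = 0.076214
Wq = λ·E[S²]/(2(1−ρ)) = 2.45·0.076214/(2·0.5744) = 0.16253 hr

Final: 0.16253 hr


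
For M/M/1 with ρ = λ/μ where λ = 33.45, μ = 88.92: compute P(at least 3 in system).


ρ = 33.45/88.92 = 0.3762
P(N ≥ n) = ρ^n = 0.3762^3 = 0.053234

Final: 0.053234


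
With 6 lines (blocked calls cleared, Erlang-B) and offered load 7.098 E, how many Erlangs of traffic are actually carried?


B(6,7.098) = 0.337411 (Erlang-B)
Carried load = a(1 − B) = 7.098·(1 − 0.337411) = 7.098·0.662589 = 4.7031 E

Final: 4.7031 Erlangs


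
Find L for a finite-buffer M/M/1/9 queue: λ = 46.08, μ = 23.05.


ρ = 46.08/23.05 = 1.9991
L = ρ[1 − (K+1)ρ^K + Kρ^(K+1)] / [(1−ρ)(1−ρ^(K+1))]
Numerator: 1.9991·(1 − 10·510.004333 + 9·1019.566147) = 8150.566401
Denominator: (-0.9991)·(-1018.566147) = 1017.682358
L = 8150.566401/1017.682358 = 8.0089

Final: 8.0089


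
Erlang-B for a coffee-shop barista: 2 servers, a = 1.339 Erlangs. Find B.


B(c,a) = (a^c/c!) / Σ_{k=0}^{c} a^k/k!
a^2/2! = 0.896460
Σ terms (k=0..2): 1.00000 + 1.33900 + 0.89646 = 3.235460
B = 0.896460/3.235460 = 0.277074

Final: 0.277074


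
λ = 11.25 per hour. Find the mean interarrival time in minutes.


Mean interarrival time = 1/λ = 1/11.25 hour = 0.08889 hour
In minutes: 0.08889 × 60 = 5.3333 min

Final: 5.3333 min


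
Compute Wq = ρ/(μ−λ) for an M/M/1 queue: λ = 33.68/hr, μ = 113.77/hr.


ρ = 33.68/113.77 = 0.2960
Wq = ρ/(μ−λ) = 0.2960/(113.77 − 33.68) = 0.2960/80.09 = 0.003696 hr

Final: 0.003696 hr


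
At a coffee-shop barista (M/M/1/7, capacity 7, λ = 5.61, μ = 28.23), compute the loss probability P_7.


ρ = λ/μ = 5.61/28.23 = 0.1987
P_K = (1−ρ)ρ^K/(1−ρ^(K+1)) = (0.8013·0.00001224)/(1 − 0.000002432)
= 0.000009807/0.999998 = 0.000009807

Final: 0.000009807


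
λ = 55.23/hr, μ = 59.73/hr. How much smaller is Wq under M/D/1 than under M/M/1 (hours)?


ρ = 55.23/59.73 = 0.9247
Wq(M/M/1) = ρ/(μ−λ) = 0.9247/4.50 = 0.20548 hr
Wq(M/D/1) = ρ/(2(μ−λ)) = 0.10274 hr
Savings = 0.20548 − 0.10274 = 0.10274 hr

Final: 0.10274 hr


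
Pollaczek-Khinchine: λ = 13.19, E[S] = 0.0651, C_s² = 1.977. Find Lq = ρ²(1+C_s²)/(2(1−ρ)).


ρ = λ·E[S] = 13.19·0.0651 = 0.8587
Lq = ρ²(1+C_s²)/(2(1−ρ)) = 0.7373·(1+1.977)/(2·0.1413)
= 0.7373·2.9770/0.2827 = 7.76538

Final: 7.76538


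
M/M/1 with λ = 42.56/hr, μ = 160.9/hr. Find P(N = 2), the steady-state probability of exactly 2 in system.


ρ = 42.56/160.9 = 0.2645
P_n = (1−ρ)·ρ^n = (1 − 0.2645)·0.2645^2 = 0.7355·0.069967 = 0.051460

Final: 0.051460


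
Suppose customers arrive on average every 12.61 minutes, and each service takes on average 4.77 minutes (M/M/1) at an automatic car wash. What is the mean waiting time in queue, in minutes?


λ = 60/12.61 = 4.7581 /hr
μ = 60/4.77 = 12.5786 /hr
ρ = λ/μ = 4.7581/12.5786 = 0.3783
Wq = ρ/(μ−λ) = 0.3783/(12.5786−4.7581) = 0.04837 hr
In minutes: 0.04837·60 = 2.902 min

Final: 2.902 min


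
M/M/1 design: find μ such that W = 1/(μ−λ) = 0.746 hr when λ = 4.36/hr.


W = 1/(μ−λ) ⇒ μ − λ = 1/W = 1/0.746 = 1.3405
μ = λ + 1/W = 4.36 + 1.3405 = 5.7005 per hr

Final: 5.7005 /hr


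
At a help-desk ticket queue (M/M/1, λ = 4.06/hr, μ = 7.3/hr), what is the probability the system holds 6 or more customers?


ρ = 4.06/7.3 = 0.5562
P(N ≥ n) = ρ^n = 0.5562^6 = 0.029595

Final: 0.029595


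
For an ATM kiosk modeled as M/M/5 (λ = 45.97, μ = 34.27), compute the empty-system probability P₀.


a = λ/μ = 45.97/34.27 = 1.3414; ρ = a/c = 0.2683
Σ_{k=0}^{4} a^k/k! (terms k=0..4) = 1.00000 + 1.34141 + 0.89969 + 0.40228 + 0.13491 = 3.77828
Tail: a^5/(5!(1−ρ)) = 4.34312/(120·0.7317) = 0.04946
P₀ = 1/(3.77828 + 0.04946) = 1/3.82774 = 0.261251

Final: 0.261251


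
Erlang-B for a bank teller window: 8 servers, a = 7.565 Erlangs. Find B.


B(c,a) = (a^c/c!) / Σ_{k=0}^{c} a^k/k!
a^8/8! = 266.042448
Σ terms (k=0..8): 1.00000 + 7.56500 + 28.61461 + 72.15651 + 136.46601 + 206.47307 + 260.32813 + 281.34033 + 266.04245 = 1259.986111
B = 266.042448/1259.986111 = 0.211147

Final: 0.211147


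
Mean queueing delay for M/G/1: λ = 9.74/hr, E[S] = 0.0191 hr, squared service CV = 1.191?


ρ = λ·E[S] = 9.74·0.0191 = 0.1860
E[S²] = E[S]²(1+C_s²) = 0.0191²·(1+1.191) = 0.0007993
Wq = λ·E[S²]/(2(1−ρ)) = 9.74·0.0007993/(2·0.8140) = 0.004782 hr

Final: 0.004782 hr


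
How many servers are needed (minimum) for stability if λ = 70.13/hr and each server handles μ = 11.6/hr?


Stability requires cμ > λ ⇔ c > λ/μ.
λ/μ = 70.13/11.6 = 6.0457
Minimum integer c = ⌊6.0457⌋ + 1 = 7
Check: 7·11.6 = 81.20 > 70.13, while 6·11.6 = 69.60 ≤ 70.13

Final: 7 servers


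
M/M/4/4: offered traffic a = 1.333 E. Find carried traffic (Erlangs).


B(4,1.333) = 0.035102 (Erlang-B)
Carried load = a(1 − B) = 1.333·(1 − 0.035102) = 1.333·0.964898 = 1.2862 E

Final: 1.2862 Erlangs
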